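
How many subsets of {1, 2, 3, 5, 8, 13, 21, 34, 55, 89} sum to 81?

6

Each representation comes from the Zeckendorf form by replacing some F_k with F_{k−1} + F_{k−2} where possible.
81 = 55+21+5 = 55+21+3+2 = 55+13+8+5 = 55+13+8+3+2 = 34+21+13+8+5 = … (1 more), for 6 in all.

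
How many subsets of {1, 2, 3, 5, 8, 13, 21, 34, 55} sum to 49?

Each representation comes from the Zeckendorf form by replacing some F_k with F_{k−1} + F_{k−2} where possible.
49 = 34+13+2 = 34+8+5+2 = 21+13+8+5+2 — 3 representations.

3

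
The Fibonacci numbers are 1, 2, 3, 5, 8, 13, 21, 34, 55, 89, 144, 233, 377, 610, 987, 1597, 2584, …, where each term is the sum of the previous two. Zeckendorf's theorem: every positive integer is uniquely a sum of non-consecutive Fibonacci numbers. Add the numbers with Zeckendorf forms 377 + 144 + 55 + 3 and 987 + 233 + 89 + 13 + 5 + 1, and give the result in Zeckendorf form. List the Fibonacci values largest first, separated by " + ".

The two numbers are 579 and 1328, so their sum is 1907.
Greedy algorithm:
1907: greatest Fibonacci not exceeding it is 1597, leaving 310
310: greatest Fibonacci not exceeding it is 233, leaving 77
77: greatest Fibonacci not exceeding it is 55, leaving 22
22: greatest Fibonacci not exceeding it is 21, leaving 1
1: greatest Fibonacci not exceeding it is 1, leaving 0

1597 + 233 + 55 + 21 + 1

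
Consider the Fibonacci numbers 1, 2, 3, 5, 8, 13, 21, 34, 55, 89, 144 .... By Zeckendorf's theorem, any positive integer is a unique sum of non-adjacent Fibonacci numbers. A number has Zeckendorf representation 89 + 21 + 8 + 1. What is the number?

89 + 21 + 8 + 1 = 119.

119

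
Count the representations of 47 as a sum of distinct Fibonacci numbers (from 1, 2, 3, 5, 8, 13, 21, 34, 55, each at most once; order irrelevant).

5

47 = 34+13 = 34+8+5 = 34+8+3+2 = 21+13+8+5 = … (1 more), for 5 in all.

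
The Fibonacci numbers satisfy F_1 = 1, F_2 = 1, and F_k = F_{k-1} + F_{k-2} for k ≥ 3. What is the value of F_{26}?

121393

Iterating the recurrence up to F_{20} = 6765 and F_{19} = 4181:
F_{21} = F_{20} + F_{19} = 6765 + 4181 = 10946
F_{22} = F_{21} + F_{20} = 10946 + 6765 = 17711
F_{23} = F_{22} + F_{21} = 17711 + 10946 = 28657
F_{24} = F_{23} + F_{22} = 28657 + 17711 = 46368
F_{25} = F_{24} + F_{23} = 46368 + 28657 = 75025
F_{26} = F_{25} + F_{24} = 75025 + 46368 = 121393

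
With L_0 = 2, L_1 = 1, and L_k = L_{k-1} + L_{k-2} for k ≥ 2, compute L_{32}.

4870847

Iterating the recurrence up to L_{26} = 271443 and L_{25} = 167761:
L_{27} = L_{26} + L_{25} = 271443 + 167761 = 439204
L_{28} = L_{27} + L_{26} = 439204 + 271443 = 710647
L_{29} = L_{28} + L_{27} = 710647 + 439204 = 1149851
L_{30} = L_{29} + L_{28} = 1149851 + 710647 = 1860498
L_{31} = L_{30} + L_{29} = 1860498 + 1149851 = 3010349
L_{32} = L_{31} + L_{30} = 3010349 + 1860498 = 4870847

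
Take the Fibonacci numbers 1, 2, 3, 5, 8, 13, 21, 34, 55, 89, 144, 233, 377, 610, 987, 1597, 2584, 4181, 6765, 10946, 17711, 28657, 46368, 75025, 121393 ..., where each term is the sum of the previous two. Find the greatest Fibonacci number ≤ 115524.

75025

75025 ≤ 115524 < 121393, so the largest Fibonacci number not exceeding 115524 is 75025.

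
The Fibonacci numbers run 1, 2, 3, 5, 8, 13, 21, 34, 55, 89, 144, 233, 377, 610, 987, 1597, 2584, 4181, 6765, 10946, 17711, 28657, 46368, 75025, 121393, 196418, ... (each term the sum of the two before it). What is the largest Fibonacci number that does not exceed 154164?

121393 ≤ 154164 < 196418, so the largest Fibonacci number not exceeding 154164 is 121393.

121393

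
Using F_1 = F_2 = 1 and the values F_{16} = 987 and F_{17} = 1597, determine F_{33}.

3524578

By F_{2k+1} = F_k² + F_{k+1}²: F_{33} = 987² + 1597² = 974169 + 2550409 = 3524578.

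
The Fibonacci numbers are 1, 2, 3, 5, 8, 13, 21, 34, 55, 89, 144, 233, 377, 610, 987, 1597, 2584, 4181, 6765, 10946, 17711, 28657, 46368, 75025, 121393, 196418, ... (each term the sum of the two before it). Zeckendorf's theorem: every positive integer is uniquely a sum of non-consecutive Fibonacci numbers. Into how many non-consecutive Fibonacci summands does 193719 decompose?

9

Greedy algorithm:
193719 − 121393 = 72326
72326 − 46368 = 25958
25958 − 17711 = 8247
8247 − 6765 = 1482
1482 − 987 = 495
495 − 377 = 118
118 − 89 = 29
29 − 21 = 8
8 − 8 = 0
193719 = 121393 + 46368 + 17711 + 6765 + 987 + 377 + 89 + 21 + 8, which has 9 terms.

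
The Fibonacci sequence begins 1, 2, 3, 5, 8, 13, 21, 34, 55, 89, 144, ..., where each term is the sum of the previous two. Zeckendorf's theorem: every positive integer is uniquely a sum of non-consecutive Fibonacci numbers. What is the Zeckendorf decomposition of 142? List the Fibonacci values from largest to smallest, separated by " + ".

89 + 34 + 13 + 5 + 1

Greedily peel off the largest Fibonacci term at each step:
142 − 89 = 53
53 − 34 = 19
19 − 13 = 6
6 − 5 = 1
1 − 1 = 0
So 142 = 89 + 34 + 13 + 5 + 1, with no two terms consecutive in the sequence.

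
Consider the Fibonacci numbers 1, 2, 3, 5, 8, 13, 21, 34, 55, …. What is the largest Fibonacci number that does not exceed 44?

34 ≤ 44 < 55, so the largest Fibonacci number not exceeding 44 is 34.

34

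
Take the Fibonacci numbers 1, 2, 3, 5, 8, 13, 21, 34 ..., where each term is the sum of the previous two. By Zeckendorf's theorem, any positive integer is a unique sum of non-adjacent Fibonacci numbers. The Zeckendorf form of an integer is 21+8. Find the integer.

29

21+8 = 29.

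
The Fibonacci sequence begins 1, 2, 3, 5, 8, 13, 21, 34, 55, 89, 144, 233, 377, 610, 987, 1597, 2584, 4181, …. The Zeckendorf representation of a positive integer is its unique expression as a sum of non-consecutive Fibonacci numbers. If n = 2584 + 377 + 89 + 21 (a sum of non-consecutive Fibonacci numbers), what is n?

3071

2584 + 377 + 89 + 21 = 3071.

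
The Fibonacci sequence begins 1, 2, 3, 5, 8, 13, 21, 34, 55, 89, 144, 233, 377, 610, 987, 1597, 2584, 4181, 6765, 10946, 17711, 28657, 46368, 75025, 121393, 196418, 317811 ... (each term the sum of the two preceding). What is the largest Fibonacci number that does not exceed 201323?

196418

196418 ≤ 201323 < 317811, so the largest Fibonacci number not exceeding 201323 is 196418.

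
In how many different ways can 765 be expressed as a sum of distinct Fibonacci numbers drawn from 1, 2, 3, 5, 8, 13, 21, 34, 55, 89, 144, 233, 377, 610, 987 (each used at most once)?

Each representation comes from the Zeckendorf form by replacing some F_k with F_{k−1} + F_{k−2} where possible.
765 = 610+144+8+3 = 610+144+8+2+1 = 610+89+55+8+3 = 377+233+144+8+3 = … (16 more), for 20 in all.

20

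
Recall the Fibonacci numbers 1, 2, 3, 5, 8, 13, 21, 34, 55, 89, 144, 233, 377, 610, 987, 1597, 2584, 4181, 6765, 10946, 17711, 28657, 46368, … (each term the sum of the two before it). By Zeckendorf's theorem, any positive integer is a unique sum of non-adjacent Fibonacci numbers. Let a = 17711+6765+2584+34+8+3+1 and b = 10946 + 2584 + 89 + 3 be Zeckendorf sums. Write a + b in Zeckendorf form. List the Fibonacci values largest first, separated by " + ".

The two numbers are 27106 and 13622, so their sum is 40728.
Repeatedly subtract the largest Fibonacci number that fits:
28657 ≤ 40728 < 46368, so take 28657; remainder 12071
10946 ≤ 12071 < 17711, so take 10946; remainder 1125
987 ≤ 1125 < 1597, so take 987; remainder 138
89 ≤ 138 < 144, so take 89; remainder 49
34 ≤ 49 < 55, so take 34; remainder 15
13 ≤ 15 < 21, so take 13; remainder 2
2 ≤ 2 < 3, so take 2; remainder 0

28657 + 10946 + 987 + 89 + 34 + 13 + 2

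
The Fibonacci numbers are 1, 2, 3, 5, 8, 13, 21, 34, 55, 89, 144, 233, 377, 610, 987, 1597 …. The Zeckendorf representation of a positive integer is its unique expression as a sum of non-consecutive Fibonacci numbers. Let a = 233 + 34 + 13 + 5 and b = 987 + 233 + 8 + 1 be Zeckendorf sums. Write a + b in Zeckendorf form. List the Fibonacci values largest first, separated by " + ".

The two numbers are 285 and 1229, so their sum is 1514.
Greedily peel off the largest Fibonacci term at each step:
largest Fibonacci ≤ 1514 is 987; 1514 − 987 = 527
largest Fibonacci ≤ 527 is 377; 527 − 377 = 150
largest Fibonacci ≤ 150 is 144; 150 − 144 = 6
largest Fibonacci ≤ 6 is 5; 6 − 5 = 1
largest Fibonacci ≤ 1 is 1; 1 − 1 = 0

987 + 377 + 144 + 5 + 1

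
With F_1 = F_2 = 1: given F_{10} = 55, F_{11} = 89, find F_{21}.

By the addition formula F_{m+n} = F_m F_{n+1} + F_{m−1} F_n with m=11, n=10: F_{21} = 89·89 + 55·55 = 7921 + 3025 = 10946.

10946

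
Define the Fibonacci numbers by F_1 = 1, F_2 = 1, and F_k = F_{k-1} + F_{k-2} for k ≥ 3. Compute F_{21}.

Iterating the recurrence up to F_{16} = 987 and F_{15} = 610:
F_{17} = F_{16} + F_{15} = 987 + 610 = 1597
F_{18} = F_{17} + F_{16} = 1597 + 987 = 2584
F_{19} = F_{18} + F_{17} = 2584 + 1597 = 4181
F_{20} = F_{19} + F_{18} = 4181 + 2584 = 6765
F_{21} = F_{20} + F_{19} = 6765 + 4181 = 10946

10946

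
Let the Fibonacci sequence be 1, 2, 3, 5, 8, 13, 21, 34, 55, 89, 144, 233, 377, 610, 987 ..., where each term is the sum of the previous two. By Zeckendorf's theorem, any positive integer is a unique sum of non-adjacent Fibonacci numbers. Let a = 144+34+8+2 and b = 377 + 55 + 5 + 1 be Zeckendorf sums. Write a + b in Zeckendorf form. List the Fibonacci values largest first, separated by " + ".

610 + 13 + 3

The two numbers are 188 and 438, so their sum is 626.
Greedy algorithm:
largest Fibonacci ≤ 626 is 610; 626 − 610 = 16
largest Fibonacci ≤ 16 is 13; 16 − 13 = 3
largest Fibonacci ≤ 3 is 3; 3 − 3 = 0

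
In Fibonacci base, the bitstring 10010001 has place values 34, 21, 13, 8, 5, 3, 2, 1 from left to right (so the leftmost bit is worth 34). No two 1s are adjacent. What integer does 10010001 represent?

Summing the place values of the 1 bits: 34 + 8 + 1 = 43.

43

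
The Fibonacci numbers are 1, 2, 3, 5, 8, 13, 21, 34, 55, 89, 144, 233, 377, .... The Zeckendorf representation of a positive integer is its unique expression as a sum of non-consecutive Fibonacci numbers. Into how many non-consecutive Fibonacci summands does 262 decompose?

Greedy algorithm:
262 − 233 = 29
29 − 21 = 8
8 − 8 = 0
262 = 233 + 21 + 8, which has 3 terms.

3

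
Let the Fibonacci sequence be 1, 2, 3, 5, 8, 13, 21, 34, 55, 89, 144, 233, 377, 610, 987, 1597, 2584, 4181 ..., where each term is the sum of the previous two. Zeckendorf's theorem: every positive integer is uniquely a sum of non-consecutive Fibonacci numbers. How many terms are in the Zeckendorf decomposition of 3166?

6

Greedily peel off the largest Fibonacci term at each step:
take 2584 (≤ 3166); 3166 − 2584 = 582
take 377 (≤ 582); 582 − 377 = 205
take 144 (≤ 205); 205 − 144 = 61
take 55 (≤ 61); 61 − 55 = 6
take 5 (≤ 6); 6 − 5 = 1
take 1 (≤ 1); 1 − 1 = 0
3166 = 2584 + 377 + 144 + 55 + 5 + 1, which has 6 terms.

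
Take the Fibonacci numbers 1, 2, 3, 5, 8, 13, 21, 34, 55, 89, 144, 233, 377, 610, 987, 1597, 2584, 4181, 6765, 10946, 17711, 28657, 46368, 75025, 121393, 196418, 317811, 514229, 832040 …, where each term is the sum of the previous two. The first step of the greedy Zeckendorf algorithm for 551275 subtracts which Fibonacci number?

514229 ≤ 551275 < 832040, so the largest Fibonacci number not exceeding 551275 is 514229.

514229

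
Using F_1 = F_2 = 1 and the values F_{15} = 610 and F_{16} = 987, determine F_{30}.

832040

By the doubling identity F_{2k} = F_k(2F_{k+1} − F_k): F_{30} = 610·(2·987 − 610) = 610·1364 = 832040.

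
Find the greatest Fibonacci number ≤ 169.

144

144 ≤ 169 < 233, so the largest Fibonacci number not exceeding 169 is 144.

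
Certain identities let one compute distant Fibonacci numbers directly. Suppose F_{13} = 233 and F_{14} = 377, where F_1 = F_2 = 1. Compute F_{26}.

By the doubling identity F_{2k} = F_k(2F_{k+1} − F_k): F_{26} = 233·(2·377 − 233) = 233·521 = 121393.

121393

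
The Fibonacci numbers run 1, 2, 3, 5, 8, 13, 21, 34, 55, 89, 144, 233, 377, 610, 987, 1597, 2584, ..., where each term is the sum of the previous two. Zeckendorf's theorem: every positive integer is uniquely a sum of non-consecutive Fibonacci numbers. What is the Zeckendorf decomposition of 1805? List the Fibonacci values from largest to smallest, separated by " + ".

Repeatedly subtract the largest Fibonacci number that fits:
take 1597 (≤ 1805); 1805 − 1597 = 208
take 144 (≤ 208); 208 − 144 = 64
take 55 (≤ 64); 64 − 55 = 9
take 8 (≤ 9); 9 − 8 = 1
take 1 (≤ 1); 1 − 1 = 0
So 1805 = 1597 + 144 + 55 + 8 + 1, with no two terms consecutive in the sequence.

1597 + 144 + 55 + 8 + 1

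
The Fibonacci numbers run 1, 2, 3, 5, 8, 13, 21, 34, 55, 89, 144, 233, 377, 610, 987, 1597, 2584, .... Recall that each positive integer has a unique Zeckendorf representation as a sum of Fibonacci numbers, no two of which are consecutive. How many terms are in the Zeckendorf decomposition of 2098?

5

1597 ≤ 2098 < 2584, so take 1597; remainder 501
377 ≤ 501 < 610, so take 377; remainder 124
89 ≤ 124 < 144, so take 89; remainder 35
34 ≤ 35 < 55, so take 34; remainder 1
1 ≤ 1 < 2, so take 1; remainder 0
2098 = 1597 + 377 + 89 + 34 + 1, which has 5 terms.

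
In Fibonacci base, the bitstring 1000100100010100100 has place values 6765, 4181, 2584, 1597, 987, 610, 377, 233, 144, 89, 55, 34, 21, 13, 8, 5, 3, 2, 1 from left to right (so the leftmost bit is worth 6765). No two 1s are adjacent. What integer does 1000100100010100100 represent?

8035

Summing the place values of the 1 bits: 6765 + 987 + 233 + 34 + 13 + 3 = 8035.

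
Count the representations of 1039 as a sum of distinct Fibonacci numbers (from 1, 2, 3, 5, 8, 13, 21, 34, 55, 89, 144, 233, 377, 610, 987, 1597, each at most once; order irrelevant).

Each representation comes from the Zeckendorf form by replacing some F_k with F_{k−1} + F_{k−2} where possible.
1039 = 987+34+13+5 = 987+34+13+3+2 = 610+377+34+13+5 = … (13 more), for 16 in all.

16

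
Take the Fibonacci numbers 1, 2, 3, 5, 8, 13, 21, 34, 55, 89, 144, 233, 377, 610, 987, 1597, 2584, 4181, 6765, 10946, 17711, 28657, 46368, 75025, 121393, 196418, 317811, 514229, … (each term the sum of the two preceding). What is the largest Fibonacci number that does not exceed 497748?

317811 ≤ 497748 < 514229, so the largest Fibonacci number not exceeding 497748 is 317811.

317811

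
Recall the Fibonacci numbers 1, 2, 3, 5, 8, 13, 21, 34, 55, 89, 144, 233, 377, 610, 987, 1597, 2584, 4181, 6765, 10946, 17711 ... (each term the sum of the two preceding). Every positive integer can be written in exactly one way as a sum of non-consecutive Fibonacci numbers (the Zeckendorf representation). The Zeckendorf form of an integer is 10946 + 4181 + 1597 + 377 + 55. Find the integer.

10946 + 4181 + 1597 + 377 + 55 = 17156.

17156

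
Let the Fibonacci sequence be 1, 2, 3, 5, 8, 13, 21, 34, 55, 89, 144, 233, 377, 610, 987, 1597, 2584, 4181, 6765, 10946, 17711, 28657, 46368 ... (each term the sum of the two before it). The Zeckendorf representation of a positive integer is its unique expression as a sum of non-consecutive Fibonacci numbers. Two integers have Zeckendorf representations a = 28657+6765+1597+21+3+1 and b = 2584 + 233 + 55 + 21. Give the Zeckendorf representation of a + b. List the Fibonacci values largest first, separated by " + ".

The two numbers are 37044 and 2893, so their sum is 39937.
subtract 28657 from 39937: 11280 remains
subtract 10946 from 11280: 334 remains
subtract 233 from 334: 101 remains
subtract 89 from 101: 12 remains
subtract 8 from 12: 4 remains
subtract 3 from 4: 1 remains
subtract 1 from 1: 0 remains

28657 + 10946 + 233 + 89 + 8 + 3 + 1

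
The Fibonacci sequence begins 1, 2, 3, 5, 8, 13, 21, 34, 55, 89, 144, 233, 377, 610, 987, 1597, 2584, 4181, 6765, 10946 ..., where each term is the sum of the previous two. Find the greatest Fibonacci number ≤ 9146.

6765

6765 ≤ 9146 < 10946, so the largest Fibonacci number not exceeding 9146 is 6765.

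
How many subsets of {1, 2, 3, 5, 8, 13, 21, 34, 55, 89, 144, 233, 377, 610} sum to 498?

16

Starting from the Zeckendorf form and repeatedly splitting a term F_k into F_{k−1} + F_{k−2} (when neither is already used) reaches every representation.
498 = 377+89+21+8+3 = 377+89+21+8+2+1 = 377+55+34+21+8+3 = 233+144+89+21+8+3 = 377+89+21+5+3+2+1 = … (11 more), for 16 in all.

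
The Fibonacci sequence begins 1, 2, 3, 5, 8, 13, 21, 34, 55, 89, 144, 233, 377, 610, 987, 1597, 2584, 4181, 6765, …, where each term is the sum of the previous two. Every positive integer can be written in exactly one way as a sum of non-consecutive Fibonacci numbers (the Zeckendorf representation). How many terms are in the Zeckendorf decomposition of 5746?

6

4181 ≤ 5746 < 6765, so take 4181; remainder 1565
987 ≤ 1565 < 1597, so take 987; remainder 578
377 ≤ 578 < 610, so take 377; remainder 201
144 ≤ 201 < 233, so take 144; remainder 57
55 ≤ 57 < 89, so take 55; remainder 2
2 ≤ 2 < 3, so take 2; remainder 0
5746 = 4181 + 987 + 377 + 144 + 55 + 2, which has 6 terms.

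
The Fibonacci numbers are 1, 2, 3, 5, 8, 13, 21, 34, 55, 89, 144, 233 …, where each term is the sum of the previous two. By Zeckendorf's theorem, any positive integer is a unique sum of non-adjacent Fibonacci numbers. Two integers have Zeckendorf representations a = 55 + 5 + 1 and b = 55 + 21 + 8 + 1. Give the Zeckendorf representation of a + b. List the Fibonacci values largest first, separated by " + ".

144 + 2

The two numbers are 61 and 85, so their sum is 146.
take 144 (≤ 146); 146 − 144 = 2
take 2 (≤ 2); 2 − 2 = 0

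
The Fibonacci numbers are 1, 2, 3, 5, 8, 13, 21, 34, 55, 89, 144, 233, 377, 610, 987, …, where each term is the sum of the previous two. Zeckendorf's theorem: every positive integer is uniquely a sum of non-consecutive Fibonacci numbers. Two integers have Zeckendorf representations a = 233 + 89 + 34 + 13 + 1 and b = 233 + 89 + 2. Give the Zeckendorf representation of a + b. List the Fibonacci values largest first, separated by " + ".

610 + 55 + 21 + 8

The two numbers are 370 and 324, so their sum is 694.
Greedy algorithm:
694 − 610 = 84
84 − 55 = 29
29 − 21 = 8
8 − 8 = 0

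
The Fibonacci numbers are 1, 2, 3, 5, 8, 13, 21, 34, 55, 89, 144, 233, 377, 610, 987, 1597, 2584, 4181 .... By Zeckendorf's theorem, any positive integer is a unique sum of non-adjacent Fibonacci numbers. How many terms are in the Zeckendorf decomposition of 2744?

Repeatedly subtract the largest Fibonacci number that fits:
largest Fibonacci ≤ 2744 is 2584; 2744 − 2584 = 160
largest Fibonacci ≤ 160 is 144; 160 − 144 = 16
largest Fibonacci ≤ 16 is 13; 16 − 13 = 3
largest Fibonacci ≤ 3 is 3; 3 − 3 = 0
2744 = 2584 + 144 + 13 + 3, which has 4 terms.

4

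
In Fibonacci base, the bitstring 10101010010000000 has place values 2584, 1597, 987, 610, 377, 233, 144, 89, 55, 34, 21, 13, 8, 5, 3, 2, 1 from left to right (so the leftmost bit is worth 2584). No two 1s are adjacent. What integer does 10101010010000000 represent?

4126

Summing the place values of the 1 bits: 2584 + 987 + 377 + 144 + 34 = 4126.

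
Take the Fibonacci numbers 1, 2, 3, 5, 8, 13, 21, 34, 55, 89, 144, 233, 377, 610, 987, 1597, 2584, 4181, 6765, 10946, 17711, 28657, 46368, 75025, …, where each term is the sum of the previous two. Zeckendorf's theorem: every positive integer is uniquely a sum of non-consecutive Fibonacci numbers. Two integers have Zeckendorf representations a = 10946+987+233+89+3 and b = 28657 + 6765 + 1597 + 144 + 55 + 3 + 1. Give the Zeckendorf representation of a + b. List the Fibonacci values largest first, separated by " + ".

The two numbers are 12258 and 37222, so their sum is 49480.
49480 − 46368 = 3112
3112 − 2584 = 528
528 − 377 = 151
151 − 144 = 7
7 − 5 = 2
2 − 2 = 0

46368 + 2584 + 377 + 144 + 5 + 2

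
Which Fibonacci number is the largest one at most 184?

144

144 ≤ 184 < 233, so the largest Fibonacci number not exceeding 184 is 144.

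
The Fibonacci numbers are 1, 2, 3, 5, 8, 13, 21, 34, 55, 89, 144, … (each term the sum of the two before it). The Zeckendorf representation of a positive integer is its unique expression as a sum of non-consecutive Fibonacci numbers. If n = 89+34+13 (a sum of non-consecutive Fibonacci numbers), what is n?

136

89+34+13 = 136.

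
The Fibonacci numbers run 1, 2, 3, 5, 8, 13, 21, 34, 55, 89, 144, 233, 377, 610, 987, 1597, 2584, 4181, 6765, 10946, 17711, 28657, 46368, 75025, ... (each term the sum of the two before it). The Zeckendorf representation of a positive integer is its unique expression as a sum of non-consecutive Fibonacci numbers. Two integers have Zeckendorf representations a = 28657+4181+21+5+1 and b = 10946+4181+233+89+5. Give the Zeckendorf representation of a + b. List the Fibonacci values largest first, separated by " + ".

46368 + 1597 + 233 + 89 + 21 + 8 + 3

The two numbers are 32865 and 15454, so their sum is 48319.
Repeatedly subtract the largest Fibonacci number that fits:
48319 − 46368 = 1951
1951 − 1597 = 354
354 − 233 = 121
121 − 89 = 32
32 − 21 = 11
11 − 8 = 3
3 − 3 = 0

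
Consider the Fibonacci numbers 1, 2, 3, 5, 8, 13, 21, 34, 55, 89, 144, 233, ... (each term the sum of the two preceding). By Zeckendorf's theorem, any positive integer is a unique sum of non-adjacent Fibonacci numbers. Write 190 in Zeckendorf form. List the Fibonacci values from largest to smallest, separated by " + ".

144 + 34 + 8 + 3 + 1

Repeatedly subtract the largest Fibonacci number that fits:
190: greatest Fibonacci not exceeding it is 144, leaving 46
46: greatest Fibonacci not exceeding it is 34, leaving 12
12: greatest Fibonacci not exceeding it is 8, leaving 4
4: greatest Fibonacci not exceeding it is 3, leaving 1
1: greatest Fibonacci not exceeding it is 1, leaving 0
So 190 = 144 + 34 + 8 + 3 + 1, with no two terms consecutive in the sequence.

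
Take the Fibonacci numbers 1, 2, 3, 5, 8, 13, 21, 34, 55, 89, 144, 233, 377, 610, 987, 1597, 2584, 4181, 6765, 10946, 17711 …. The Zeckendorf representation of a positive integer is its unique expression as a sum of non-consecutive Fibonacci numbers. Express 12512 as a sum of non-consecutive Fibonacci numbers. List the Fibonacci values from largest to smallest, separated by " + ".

10946 + 987 + 377 + 144 + 55 + 3

12512 − 10946 = 1566
1566 − 987 = 579
579 − 377 = 202
202 − 144 = 58
58 − 55 = 3
3 − 3 = 0
So 12512 = 10946 + 987 + 377 + 144 + 55 + 3, with no two terms consecutive in the sequence.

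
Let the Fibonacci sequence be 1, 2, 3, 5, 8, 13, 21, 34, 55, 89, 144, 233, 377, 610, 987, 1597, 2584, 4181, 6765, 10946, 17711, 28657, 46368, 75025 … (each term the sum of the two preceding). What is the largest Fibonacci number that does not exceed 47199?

46368 ≤ 47199 < 75025, so the largest Fibonacci number not exceeding 47199 is 46368.

46368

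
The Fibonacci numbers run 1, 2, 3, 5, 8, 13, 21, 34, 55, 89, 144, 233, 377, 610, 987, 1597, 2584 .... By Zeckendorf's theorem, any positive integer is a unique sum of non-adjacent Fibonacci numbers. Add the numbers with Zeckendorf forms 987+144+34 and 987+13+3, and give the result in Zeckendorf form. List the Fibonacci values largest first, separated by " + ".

The two numbers are 1165 and 1003, so their sum is 2168.
Greedy algorithm:
take 1597 (≤ 2168); 2168 − 1597 = 571
take 377 (≤ 571); 571 − 377 = 194
take 144 (≤ 194); 194 − 144 = 50
take 34 (≤ 50); 50 − 34 = 16
take 13 (≤ 16); 16 − 13 = 3
take 3 (≤ 3); 3 − 3 = 0

1597 + 377 + 144 + 34 + 13 + 3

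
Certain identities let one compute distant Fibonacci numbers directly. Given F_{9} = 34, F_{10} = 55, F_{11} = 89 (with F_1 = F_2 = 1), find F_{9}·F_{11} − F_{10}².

1

34·89 − 55² = 3026 − 3025 = 1. (Cassini's identity: F_{k−1}F_{k+1} − F_k² = (−1)^k.)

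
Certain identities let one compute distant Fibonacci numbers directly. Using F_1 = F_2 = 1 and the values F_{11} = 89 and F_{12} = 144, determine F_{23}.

By F_{2k+1} = F_k² + F_{k+1}²: F_{23} = 89² + 144² = 7921 + 20736 = 28657.

28657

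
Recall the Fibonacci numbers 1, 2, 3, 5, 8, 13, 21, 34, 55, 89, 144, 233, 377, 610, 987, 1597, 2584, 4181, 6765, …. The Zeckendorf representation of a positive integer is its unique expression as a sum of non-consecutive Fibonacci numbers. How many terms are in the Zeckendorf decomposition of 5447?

7

subtract 4181 from 5447: 1266 remains
subtract 987 from 1266: 279 remains
subtract 233 from 279: 46 remains
subtract 34 from 46: 12 remains
subtract 8 from 12: 4 remains
subtract 3 from 4: 1 remains
subtract 1 from 1: 0 remains
5447 = 4181 + 987 + 233 + 34 + 8 + 3 + 1, which has 7 terms.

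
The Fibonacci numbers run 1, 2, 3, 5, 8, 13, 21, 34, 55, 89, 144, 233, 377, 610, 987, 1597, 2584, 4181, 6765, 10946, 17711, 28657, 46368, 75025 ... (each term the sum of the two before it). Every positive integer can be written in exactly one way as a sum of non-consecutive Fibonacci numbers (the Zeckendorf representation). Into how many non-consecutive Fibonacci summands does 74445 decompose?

Greedy algorithm:
74445: greatest Fibonacci not exceeding it is 46368, leaving 28077
28077: greatest Fibonacci not exceeding it is 17711, leaving 10366
10366: greatest Fibonacci not exceeding it is 6765, leaving 3601
3601: greatest Fibonacci not exceeding it is 2584, leaving 1017
1017: greatest Fibonacci not exceeding it is 987, leaving 30
30: greatest Fibonacci not exceeding it is 21, leaving 9
9: greatest Fibonacci not exceeding it is 8, leaving 1
1: greatest Fibonacci not exceeding it is 1, leaving 0
74445 = 46368 + 17711 + 6765 + 2584 + 987 + 21 + 8 + 1, which has 8 terms.

8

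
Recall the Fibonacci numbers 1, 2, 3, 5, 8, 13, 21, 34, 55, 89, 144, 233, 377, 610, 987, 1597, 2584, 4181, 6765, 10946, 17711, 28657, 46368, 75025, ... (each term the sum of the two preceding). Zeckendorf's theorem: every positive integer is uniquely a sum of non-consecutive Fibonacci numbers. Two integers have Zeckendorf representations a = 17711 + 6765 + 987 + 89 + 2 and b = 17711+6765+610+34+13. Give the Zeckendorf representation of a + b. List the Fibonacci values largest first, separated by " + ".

The two numbers are 25554 and 25133, so their sum is 50687.
Greedily peel off the largest Fibonacci term at each step:
50687 − 46368 = 4319
4319 − 4181 = 138
138 − 89 = 49
49 − 34 = 15
15 − 13 = 2
2 − 2 = 0

46368 + 4181 + 89 + 34 + 13 + 2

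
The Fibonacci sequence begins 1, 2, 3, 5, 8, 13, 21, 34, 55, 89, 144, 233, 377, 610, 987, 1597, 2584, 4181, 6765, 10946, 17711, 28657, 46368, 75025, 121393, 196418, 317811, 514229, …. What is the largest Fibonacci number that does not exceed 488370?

317811 ≤ 488370 < 514229, so the largest Fibonacci number not exceeding 488370 is 317811.

317811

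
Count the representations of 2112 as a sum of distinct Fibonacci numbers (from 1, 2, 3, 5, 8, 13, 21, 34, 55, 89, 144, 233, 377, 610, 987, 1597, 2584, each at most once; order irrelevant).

2112 = 1597+377+89+34+13+2 = 1597+377+89+34+8+5+2 = 1597+233+144+89+34+13+2 = 987+610+377+89+34+13+2 = … (12 more), for 16 in all.

16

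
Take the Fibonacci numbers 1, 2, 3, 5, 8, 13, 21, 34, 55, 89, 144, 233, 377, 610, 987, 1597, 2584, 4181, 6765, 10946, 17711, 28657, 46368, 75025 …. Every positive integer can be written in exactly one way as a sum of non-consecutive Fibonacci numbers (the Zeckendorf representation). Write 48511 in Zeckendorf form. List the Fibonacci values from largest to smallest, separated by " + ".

Greedily peel off the largest Fibonacci term at each step:
subtract 46368 from 48511: 2143 remains
subtract 1597 from 2143: 546 remains
subtract 377 from 546: 169 remains
subtract 144 from 169: 25 remains
subtract 21 from 25: 4 remains
subtract 3 from 4: 1 remains
subtract 1 from 1: 0 remains
So 48511 = 46368 + 1597 + 377 + 144 + 21 + 3 + 1, with no two terms consecutive in the sequence.

46368 + 1597 + 377 + 144 + 21 + 3 + 1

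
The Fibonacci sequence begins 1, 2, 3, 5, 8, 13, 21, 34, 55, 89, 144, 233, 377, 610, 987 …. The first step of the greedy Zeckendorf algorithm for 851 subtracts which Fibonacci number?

610

610 ≤ 851 < 987, so the largest Fibonacci number not exceeding 851 is 610.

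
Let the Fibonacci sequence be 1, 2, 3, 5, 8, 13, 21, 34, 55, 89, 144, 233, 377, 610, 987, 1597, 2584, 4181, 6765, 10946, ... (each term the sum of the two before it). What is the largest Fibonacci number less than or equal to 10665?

6765 ≤ 10665 < 10946, so the largest Fibonacci number not exceeding 10665 is 6765.

6765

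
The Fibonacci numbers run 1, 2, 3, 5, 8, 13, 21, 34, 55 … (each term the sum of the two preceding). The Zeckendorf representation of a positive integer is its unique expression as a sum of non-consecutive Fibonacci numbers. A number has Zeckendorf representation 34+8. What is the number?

42

34+8 = 42.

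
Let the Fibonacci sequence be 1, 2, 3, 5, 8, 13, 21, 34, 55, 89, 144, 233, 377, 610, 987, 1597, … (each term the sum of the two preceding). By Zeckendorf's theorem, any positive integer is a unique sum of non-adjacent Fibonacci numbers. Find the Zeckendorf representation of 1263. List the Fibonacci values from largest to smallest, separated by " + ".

987 + 233 + 34 + 8 + 1

987 ≤ 1263 < 1597, so take 987; remainder 276
233 ≤ 276 < 377, so take 233; remainder 43
34 ≤ 43 < 55, so take 34; remainder 9
8 ≤ 9 < 13, so take 8; remainder 1
1 ≤ 1 < 2, so take 1; remainder 0
So 1263 = 987 + 233 + 34 + 8 + 1, with no two terms consecutive in the sequence.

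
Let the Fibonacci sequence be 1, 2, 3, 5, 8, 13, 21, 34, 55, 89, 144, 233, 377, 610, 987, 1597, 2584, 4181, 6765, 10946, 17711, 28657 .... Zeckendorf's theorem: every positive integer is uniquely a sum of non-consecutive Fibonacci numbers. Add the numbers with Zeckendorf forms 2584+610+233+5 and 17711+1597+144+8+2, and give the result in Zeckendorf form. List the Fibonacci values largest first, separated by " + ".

The two numbers are 3432 and 19462, so their sum is 22894.
17711 ≤ 22894 < 28657, so take 17711; remainder 5183
4181 ≤ 5183 < 6765, so take 4181; remainder 1002
987 ≤ 1002 < 1597, so take 987; remainder 15
13 ≤ 15 < 21, so take 13; remainder 2
2 ≤ 2 < 3, so take 2; remainder 0

17711 + 4181 + 987 + 13 + 2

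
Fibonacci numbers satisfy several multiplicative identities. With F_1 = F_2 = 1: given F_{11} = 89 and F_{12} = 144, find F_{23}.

28657

By F_{2k+1} = F_k² + F_{k+1}²: F_{23} = 89² + 144² = 7921 + 20736 = 28657.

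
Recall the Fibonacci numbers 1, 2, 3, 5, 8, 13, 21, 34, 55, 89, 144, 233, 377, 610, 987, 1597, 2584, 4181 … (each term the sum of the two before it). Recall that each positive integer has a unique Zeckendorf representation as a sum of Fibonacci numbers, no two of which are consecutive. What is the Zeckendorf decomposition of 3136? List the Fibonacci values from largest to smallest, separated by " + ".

Greedily peel off the largest Fibonacci term at each step:
3136: greatest Fibonacci not exceeding it is 2584, leaving 552
552: greatest Fibonacci not exceeding it is 377, leaving 175
175: greatest Fibonacci not exceeding it is 144, leaving 31
31: greatest Fibonacci not exceeding it is 21, leaving 10
10: greatest Fibonacci not exceeding it is 8, leaving 2
2: greatest Fibonacci not exceeding it is 2, leaving 0
So 3136 = 2584 + 377 + 144 + 21 + 8 + 2, with no two terms consecutive in the sequence.

2584 + 377 + 144 + 21 + 8 + 2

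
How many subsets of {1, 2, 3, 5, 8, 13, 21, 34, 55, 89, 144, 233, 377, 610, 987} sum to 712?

21

Starting from the Zeckendorf form and repeatedly splitting a term F_k into F_{k−1} + F_{k−2} (when neither is already used) reaches every representation.
712 = 610+89+13 = 610+89+8+5 = 610+55+34+13 = 377+233+89+13 = … (17 more), for 21 in all.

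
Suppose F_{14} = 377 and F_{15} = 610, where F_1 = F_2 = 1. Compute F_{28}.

By the doubling identity F_{2k} = F_k(2F_{k+1} − F_k): F_{28} = 377·(2·610 − 377) = 377·843 = 317811.

317811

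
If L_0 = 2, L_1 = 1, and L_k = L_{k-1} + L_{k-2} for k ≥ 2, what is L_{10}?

Iterating the recurrence up to L_{3} = 4 and L_{2} = 3:
L_{4} = L_{3} + L_{2} = 4 + 3 = 7
L_{5} = L_{4} + L_{3} = 7 + 4 = 11
L_{6} = L_{5} + L_{4} = 11 + 7 = 18
L_{7} = L_{6} + L_{5} = 18 + 11 = 29
L_{8} = L_{7} + L_{6} = 29 + 18 = 47
L_{9} = L_{8} + L_{7} = 47 + 29 = 76
L_{10} = L_{9} + L_{8} = 76 + 47 = 123

123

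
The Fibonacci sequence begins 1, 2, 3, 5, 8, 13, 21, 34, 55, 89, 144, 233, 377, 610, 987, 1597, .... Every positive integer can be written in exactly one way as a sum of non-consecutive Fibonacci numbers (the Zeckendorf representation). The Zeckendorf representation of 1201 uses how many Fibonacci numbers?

5

Greedy algorithm:
1201 − 987 = 214
214 − 144 = 70
70 − 55 = 15
15 − 13 = 2
2 − 2 = 0
1201 = 987 + 144 + 55 + 13 + 2, which has 5 terms.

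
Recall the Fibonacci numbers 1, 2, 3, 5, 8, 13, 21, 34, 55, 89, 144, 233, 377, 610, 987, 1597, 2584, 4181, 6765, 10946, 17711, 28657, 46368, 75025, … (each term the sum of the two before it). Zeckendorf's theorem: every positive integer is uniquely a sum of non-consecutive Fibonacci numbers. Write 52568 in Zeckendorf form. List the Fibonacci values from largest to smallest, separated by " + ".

46368 + 4181 + 1597 + 377 + 34 + 8 + 3

Greedily peel off the largest Fibonacci term at each step:
46368 ≤ 52568 < 75025, so take 46368; remainder 6200
4181 ≤ 6200 < 6765, so take 4181; remainder 2019
1597 ≤ 2019 < 2584, so take 1597; remainder 422
377 ≤ 422 < 610, so take 377; remainder 45
34 ≤ 45 < 55, so take 34; remainder 11
8 ≤ 11 < 13, so take 8; remainder 3
3 ≤ 3 < 5, so take 3; remainder 0
So 52568 = 46368 + 4181 + 1597 + 377 + 34 + 8 + 3, with no two terms consecutive in the sequence.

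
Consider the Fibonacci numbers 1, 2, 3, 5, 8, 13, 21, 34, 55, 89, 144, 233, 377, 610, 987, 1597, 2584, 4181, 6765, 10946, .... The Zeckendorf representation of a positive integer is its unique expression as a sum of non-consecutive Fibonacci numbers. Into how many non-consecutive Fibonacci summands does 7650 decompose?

take 6765 (≤ 7650); 7650 − 6765 = 885
take 610 (≤ 885); 885 − 610 = 275
take 233 (≤ 275); 275 − 233 = 42
take 34 (≤ 42); 42 − 34 = 8
take 8 (≤ 8); 8 − 8 = 0
7650 = 6765 + 610 + 233 + 34 + 8, which has 5 terms.

5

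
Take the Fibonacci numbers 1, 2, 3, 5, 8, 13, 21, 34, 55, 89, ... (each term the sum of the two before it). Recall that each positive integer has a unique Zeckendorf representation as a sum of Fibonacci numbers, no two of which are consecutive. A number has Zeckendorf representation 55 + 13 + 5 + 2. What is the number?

55 + 13 + 5 + 2 = 75.

75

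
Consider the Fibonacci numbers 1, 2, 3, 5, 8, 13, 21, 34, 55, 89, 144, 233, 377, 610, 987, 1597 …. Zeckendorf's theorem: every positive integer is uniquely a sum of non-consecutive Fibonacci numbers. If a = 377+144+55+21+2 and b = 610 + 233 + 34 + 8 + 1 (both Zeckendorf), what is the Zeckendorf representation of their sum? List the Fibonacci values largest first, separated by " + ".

987 + 377 + 89 + 21 + 8 + 3

The two numbers are 599 and 886, so their sum is 1485.
1485 − 987 = 498
498 − 377 = 121
121 − 89 = 32
32 − 21 = 11
11 − 8 = 3
3 − 3 = 0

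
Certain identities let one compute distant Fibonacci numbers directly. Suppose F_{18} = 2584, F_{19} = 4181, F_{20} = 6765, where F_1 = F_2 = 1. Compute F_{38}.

By the addition formula F_{m+n} = F_m F_{n+1} + F_{m−1} F_n with m=20, n=18: F_{38} = 6765·4181 + 4181·2584 = 28284465 + 10803704 = 39088169.

39088169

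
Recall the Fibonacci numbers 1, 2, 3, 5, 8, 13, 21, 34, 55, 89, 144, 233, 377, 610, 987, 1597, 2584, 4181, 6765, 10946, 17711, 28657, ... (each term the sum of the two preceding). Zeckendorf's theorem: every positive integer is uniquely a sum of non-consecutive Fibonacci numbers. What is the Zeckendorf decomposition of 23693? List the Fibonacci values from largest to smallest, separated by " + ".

17711 + 4181 + 1597 + 144 + 55 + 5

23693: greatest Fibonacci not exceeding it is 17711, leaving 5982
5982: greatest Fibonacci not exceeding it is 4181, leaving 1801
1801: greatest Fibonacci not exceeding it is 1597, leaving 204
204: greatest Fibonacci not exceeding it is 144, leaving 60
60: greatest Fibonacci not exceeding it is 55, leaving 5
5: greatest Fibonacci not exceeding it is 5, leaving 0
So 23693 = 17711 + 4181 + 1597 + 144 + 55 + 5, with no two terms consecutive in the sequence.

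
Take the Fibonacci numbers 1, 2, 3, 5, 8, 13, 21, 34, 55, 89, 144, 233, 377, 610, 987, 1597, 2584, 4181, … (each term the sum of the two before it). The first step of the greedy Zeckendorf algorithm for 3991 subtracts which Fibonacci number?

2584

2584 ≤ 3991 < 4181, so the largest Fibonacci number not exceeding 3991 is 2584.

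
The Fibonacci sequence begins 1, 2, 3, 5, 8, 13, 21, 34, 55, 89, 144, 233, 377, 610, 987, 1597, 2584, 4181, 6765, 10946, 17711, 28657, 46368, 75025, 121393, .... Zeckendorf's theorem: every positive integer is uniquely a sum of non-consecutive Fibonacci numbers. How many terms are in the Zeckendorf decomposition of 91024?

7

75025 ≤ 91024 < 121393, so take 75025; remainder 15999
10946 ≤ 15999 < 17711, so take 10946; remainder 5053
4181 ≤ 5053 < 6765, so take 4181; remainder 872
610 ≤ 872 < 987, so take 610; remainder 262
233 ≤ 262 < 377, so take 233; remainder 29
21 ≤ 29 < 34, so take 21; remainder 8
8 ≤ 8 < 13, so take 8; remainder 0
91024 = 75025 + 10946 + 4181 + 610 + 233 + 21 + 8, which has 7 terms.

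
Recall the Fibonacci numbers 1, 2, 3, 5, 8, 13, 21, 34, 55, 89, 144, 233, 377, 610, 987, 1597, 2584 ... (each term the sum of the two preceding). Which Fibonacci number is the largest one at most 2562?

1597

1597 ≤ 2562 < 2584, so the largest Fibonacci number not exceeding 2562 is 1597.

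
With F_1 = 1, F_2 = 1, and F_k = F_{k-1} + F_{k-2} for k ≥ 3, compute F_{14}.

Iterating the recurrence up to F_{10} = 55 and F_{9} = 34:
F_{11} = F_{10} + F_{9} = 55 + 34 = 89
F_{12} = F_{11} + F_{10} = 89 + 55 = 144
F_{13} = F_{12} + F_{11} = 144 + 89 = 233
F_{14} = F_{13} + F_{12} = 233 + 144 = 377

377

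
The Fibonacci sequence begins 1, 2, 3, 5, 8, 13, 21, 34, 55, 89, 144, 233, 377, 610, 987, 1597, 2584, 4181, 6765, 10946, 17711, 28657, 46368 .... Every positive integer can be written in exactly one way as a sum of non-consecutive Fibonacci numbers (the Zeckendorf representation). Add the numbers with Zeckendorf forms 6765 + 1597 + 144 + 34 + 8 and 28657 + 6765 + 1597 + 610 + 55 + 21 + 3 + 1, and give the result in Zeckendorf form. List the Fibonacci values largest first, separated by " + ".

28657 + 10946 + 4181 + 1597 + 610 + 233 + 21 + 8 + 3 + 1

The two numbers are 8548 and 37709, so their sum is 46257.
Repeatedly subtract the largest Fibonacci number that fits:
largest Fibonacci ≤ 46257 is 28657; 46257 − 28657 = 17600
largest Fibonacci ≤ 17600 is 10946; 17600 − 10946 = 6654
largest Fibonacci ≤ 6654 is 4181; 6654 − 4181 = 2473
largest Fibonacci ≤ 2473 is 1597; 2473 − 1597 = 876
largest Fibonacci ≤ 876 is 610; 876 − 610 = 266
largest Fibonacci ≤ 266 is 233; 266 − 233 = 33
largest Fibonacci ≤ 33 is 21; 33 − 21 = 12
largest Fibonacci ≤ 12 is 8; 12 − 8 = 4
largest Fibonacci ≤ 4 is 3; 4 − 3 = 1
largest Fibonacci ≤ 1 is 1; 1 − 1 = 0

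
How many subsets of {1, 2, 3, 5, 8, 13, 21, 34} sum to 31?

3

Starting from the Zeckendorf form and repeatedly splitting a term F_k into F_{k−1} + F_{k−2} (when neither is already used) reaches every representation.
31 = 21+8+2 = 21+5+3+2 = 13+8+5+3+2 — 3 representations.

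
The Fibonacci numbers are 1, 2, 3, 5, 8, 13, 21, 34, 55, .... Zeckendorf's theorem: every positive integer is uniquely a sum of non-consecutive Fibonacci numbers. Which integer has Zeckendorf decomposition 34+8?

34+8 = 42.

42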